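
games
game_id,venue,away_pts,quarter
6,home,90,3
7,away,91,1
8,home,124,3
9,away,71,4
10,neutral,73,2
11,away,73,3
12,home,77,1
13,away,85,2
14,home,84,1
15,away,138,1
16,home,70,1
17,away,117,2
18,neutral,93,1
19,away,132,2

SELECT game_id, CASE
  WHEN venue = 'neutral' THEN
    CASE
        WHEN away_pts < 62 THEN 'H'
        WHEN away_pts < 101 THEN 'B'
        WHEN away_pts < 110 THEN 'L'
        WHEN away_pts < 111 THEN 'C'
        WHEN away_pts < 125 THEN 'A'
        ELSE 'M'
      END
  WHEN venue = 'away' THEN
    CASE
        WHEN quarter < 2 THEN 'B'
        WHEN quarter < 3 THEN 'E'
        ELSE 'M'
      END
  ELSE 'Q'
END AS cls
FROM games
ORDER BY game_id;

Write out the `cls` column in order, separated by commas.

game_id=6: venue='home' → outer ELSE → Q
game_id=7: venue='away' → inner[quarter < 2] → B
game_id=8: venue='home' → outer ELSE → Q
game_id=9: venue='away' → inner[ELSE] → M
game_id=10: venue='neutral' → inner[away_pts < 101] → B
game_id=11: venue='away' → inner[ELSE] → M
game_id=12: venue='home' → outer ELSE → Q
game_id=13: venue='away' → inner[quarter < 3] → E
game_id=14: venue='home' → outer ELSE → Q
game_id=15: venue='away' → inner[quarter < 2] → B
game_id=16: venue='home' → outer ELSE → Q
game_id=17: venue='away' → inner[quarter < 3] → E
game_id=18: venue='neutral' → inner[away_pts < 101] → B
game_id=19: venue='away' → inner[quarter < 3] → E

Q, B, Q, M, B, M, Q, E, Q, B, Q, E, B, E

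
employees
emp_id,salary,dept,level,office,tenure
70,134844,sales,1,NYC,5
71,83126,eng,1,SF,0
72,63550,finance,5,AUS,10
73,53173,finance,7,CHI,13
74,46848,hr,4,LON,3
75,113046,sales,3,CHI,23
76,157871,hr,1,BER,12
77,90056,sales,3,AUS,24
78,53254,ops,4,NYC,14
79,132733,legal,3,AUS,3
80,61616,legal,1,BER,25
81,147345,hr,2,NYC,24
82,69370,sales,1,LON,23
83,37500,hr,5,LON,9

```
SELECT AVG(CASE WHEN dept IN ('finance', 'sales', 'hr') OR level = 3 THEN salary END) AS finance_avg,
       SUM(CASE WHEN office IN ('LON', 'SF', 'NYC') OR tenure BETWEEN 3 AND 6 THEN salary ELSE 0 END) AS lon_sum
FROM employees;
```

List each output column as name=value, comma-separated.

finance_avg=95121.4545454545, lon_sum=705020

[finance_avg: dept IN ('finance', 'sales', 'hr') OR level = 3]
emp_id=70: ✓ → 134844
emp_id=71: ✗
emp_id=72: ✓ → 63550
emp_id=73: ✓ → 53173
emp_id=74: ✓ → 46848
emp_id=75: ✓ → 113046
emp_id=76: ✓ → 157871
emp_id=77: ✓ → 90056
emp_id=78: ✗
emp_id=79: ✓ → 132733
emp_id=80: ✗
emp_id=81: ✓ → 147345
emp_id=82: ✓ → 69370
emp_id=83: ✓ → 37500
finance_avg = (134844 + 63550 + 53173 + 46848 + 113046 + 157871 + 90056 + 132733 + 147345 + 69370 + 37500) / 11 = 95121.4545454545
—
[lon_sum: office IN ('LON', 'SF', 'NYC') OR tenure BETWEEN 3 AND 6]
emp_id=70: ✓ → 134844
emp_id=71: ✓ → 83126
emp_id=72: ✗
emp_id=73: ✗
emp_id=74: ✓ → 46848
emp_id=75: ✗
emp_id=76: ✗
emp_id=77: ✗
emp_id=78: ✓ → 53254
emp_id=79: ✓ → 132733
emp_id=80: ✗
emp_id=81: ✓ → 147345
emp_id=82: ✓ → 69370
emp_id=83: ✓ → 37500
lon_sum = 134844 + 83126 + 46848 + 53254 + 132733 + 147345 + 69370 + 37500 = 705020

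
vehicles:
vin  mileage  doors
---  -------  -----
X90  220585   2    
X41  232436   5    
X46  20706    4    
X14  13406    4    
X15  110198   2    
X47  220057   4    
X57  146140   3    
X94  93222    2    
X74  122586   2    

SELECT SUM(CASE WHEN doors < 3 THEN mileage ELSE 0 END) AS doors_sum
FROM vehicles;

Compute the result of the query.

546591

vin=X90: ✓ → 220585
vin=X41: ✗
vin=X46: ✗
vin=X14: ✗
vin=X15: ✓ → 110198
vin=X47: ✗
vin=X57: ✗
vin=X94: ✓ → 93222
vin=X74: ✓ → 122586
doors_sum = 220585 + 110198 + 93222 + 122586 = 546591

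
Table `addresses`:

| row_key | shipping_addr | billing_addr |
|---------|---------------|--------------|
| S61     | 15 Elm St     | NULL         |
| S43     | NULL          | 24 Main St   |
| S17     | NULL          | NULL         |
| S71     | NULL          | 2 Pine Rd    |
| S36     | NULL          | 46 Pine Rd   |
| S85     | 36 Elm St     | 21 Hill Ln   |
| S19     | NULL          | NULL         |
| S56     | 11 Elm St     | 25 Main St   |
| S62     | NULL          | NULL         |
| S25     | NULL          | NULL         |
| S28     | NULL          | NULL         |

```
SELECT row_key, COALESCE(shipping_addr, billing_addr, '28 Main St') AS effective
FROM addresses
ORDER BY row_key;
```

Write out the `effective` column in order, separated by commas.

row_key=S17: shipping_addr=NULL, billing_addr=NULL, → literal 28 Main St → 28 Main St
row_key=S19: shipping_addr=NULL, billing_addr=NULL, → literal 28 Main St → 28 Main St
row_key=S25: shipping_addr=NULL, billing_addr=NULL, → literal 28 Main St → 28 Main St
row_key=S28: shipping_addr=NULL, billing_addr=NULL, → literal 28 Main St → 28 Main St
row_key=S36: shipping_addr=NULL, billing_addr=46 Pine Rd → 46 Pine Rd
row_key=S43: shipping_addr=NULL, billing_addr=24 Main St → 24 Main St
row_key=S56: shipping_addr=11 Elm St → 11 Elm St
row_key=S61: shipping_addr=15 Elm St → 15 Elm St
row_key=S62: shipping_addr=NULL, billing_addr=NULL, → literal 28 Main St → 28 Main St
row_key=S71: shipping_addr=NULL, billing_addr=2 Pine Rd → 2 Pine Rd
row_key=S85: shipping_addr=36 Elm St → 36 Elm St

28 Main St, 28 Main St, 28 Main St, 28 Main St, 46 Pine Rd, 24 Main St, 11 Elm St, 15 Elm St, 28 Main St, 2 Pine Rd, 36 Elm St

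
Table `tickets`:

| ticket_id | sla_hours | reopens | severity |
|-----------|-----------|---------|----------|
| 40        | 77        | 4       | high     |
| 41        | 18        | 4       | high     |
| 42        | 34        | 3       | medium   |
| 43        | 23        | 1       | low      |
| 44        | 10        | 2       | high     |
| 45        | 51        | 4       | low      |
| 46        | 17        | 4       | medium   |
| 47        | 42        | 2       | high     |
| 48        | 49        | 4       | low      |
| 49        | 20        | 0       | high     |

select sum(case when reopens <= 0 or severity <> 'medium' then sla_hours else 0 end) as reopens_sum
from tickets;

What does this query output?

ticket_id=40: ✓ → 77
ticket_id=41: ✓ → 18
ticket_id=42: ✗
ticket_id=43: ✓ → 23
ticket_id=44: ✓ → 10
ticket_id=45: ✓ → 51
ticket_id=46: ✗
ticket_id=47: ✓ → 42
ticket_id=48: ✓ → 49
ticket_id=49: ✓ → 20
reopens_sum = 77 + 18 + 23 + 10 + 51 + 42 + 49 + 20 = 290

290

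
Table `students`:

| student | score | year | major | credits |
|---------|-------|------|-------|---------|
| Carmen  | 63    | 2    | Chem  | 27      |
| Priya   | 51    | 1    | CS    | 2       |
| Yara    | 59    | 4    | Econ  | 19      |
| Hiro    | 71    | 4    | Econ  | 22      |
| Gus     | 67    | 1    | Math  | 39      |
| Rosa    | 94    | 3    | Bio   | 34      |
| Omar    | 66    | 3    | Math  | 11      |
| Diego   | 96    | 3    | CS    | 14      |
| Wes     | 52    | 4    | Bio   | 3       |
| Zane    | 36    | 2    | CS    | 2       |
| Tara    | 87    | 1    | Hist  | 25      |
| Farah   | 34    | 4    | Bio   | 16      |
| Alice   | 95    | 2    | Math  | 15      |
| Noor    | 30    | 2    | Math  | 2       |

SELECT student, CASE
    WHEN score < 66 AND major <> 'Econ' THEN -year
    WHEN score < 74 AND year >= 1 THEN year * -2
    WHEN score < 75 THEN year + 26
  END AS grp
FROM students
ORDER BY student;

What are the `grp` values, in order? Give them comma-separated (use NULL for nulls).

student=Alice: (no match → NULL) → NULL
student=Carmen: score < 66 AND major <> 'Econ' → -2
student=Diego: (no match → NULL) → NULL
student=Farah: score < 66 AND major <> 'Econ' → -4
student=Gus: score < 74 AND year >= 1 → -2
student=Hiro: score < 74 AND year >= 1 → -8
student=Noor: score < 66 AND major <> 'Econ' → -2
student=Omar: score < 74 AND year >= 1 → -6
student=Priya: score < 66 AND major <> 'Econ' → -1
student=Rosa: (no match → NULL) → NULL
student=Tara: (no match → NULL) → NULL
student=Wes: score < 66 AND major <> 'Econ' → -4
student=Yara: score < 74 AND year >= 1 → -8
student=Zane: score < 66 AND major <> 'Econ' → -2

NULL, -2, NULL, -4, -2, -8, -2, -6, -1, NULL, NULL, -4, -8, -2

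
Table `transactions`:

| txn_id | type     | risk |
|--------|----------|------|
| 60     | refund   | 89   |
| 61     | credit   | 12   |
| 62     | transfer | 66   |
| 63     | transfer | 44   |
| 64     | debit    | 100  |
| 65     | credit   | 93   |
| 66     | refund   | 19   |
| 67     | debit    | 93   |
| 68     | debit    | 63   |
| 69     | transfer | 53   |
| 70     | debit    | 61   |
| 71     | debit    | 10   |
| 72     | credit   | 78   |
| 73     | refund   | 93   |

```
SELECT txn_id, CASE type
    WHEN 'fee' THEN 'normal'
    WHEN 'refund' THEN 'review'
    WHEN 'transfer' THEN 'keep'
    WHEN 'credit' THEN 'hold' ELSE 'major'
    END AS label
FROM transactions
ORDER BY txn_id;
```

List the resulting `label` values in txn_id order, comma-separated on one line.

review, hold, keep, keep, major, hold, review, major, major, keep, major, major, hold, review

txn_id=60: type='refund' → review
txn_id=61: type='credit' → hold
txn_id=62: type='transfer' → keep
txn_id=63: type='transfer' → keep
txn_id=64: ELSE → major
txn_id=65: type='credit' → hold
txn_id=66: type='refund' → review
txn_id=67: ELSE → major
txn_id=68: ELSE → major
txn_id=69: type='transfer' → keep
txn_id=70: ELSE → major
txn_id=71: ELSE → major
txn_id=72: type='credit' → hold
txn_id=73: type='refund' → review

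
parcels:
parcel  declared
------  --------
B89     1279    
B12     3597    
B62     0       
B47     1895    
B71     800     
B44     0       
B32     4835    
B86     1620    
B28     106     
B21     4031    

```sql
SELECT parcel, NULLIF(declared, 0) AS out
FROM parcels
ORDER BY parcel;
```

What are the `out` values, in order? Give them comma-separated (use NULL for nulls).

3597, 4031, 106, 4835, NULL, 1895, NULL, 800, 1620, 1279

parcel=B12: declared=3597 vs 0: differ → 3597
parcel=B21: declared=4031 vs 0: differ → 4031
parcel=B28: declared=106 vs 0: differ → 106
parcel=B32: declared=4835 vs 0: differ → 4835
parcel=B44: declared=0 vs 0: equal → NULL
parcel=B47: declared=1895 vs 0: differ → 1895
parcel=B62: declared=0 vs 0: equal → NULL
parcel=B71: declared=800 vs 0: differ → 800
parcel=B86: declared=1620 vs 0: differ → 1620
parcel=B89: declared=1279 vs 0: differ → 1279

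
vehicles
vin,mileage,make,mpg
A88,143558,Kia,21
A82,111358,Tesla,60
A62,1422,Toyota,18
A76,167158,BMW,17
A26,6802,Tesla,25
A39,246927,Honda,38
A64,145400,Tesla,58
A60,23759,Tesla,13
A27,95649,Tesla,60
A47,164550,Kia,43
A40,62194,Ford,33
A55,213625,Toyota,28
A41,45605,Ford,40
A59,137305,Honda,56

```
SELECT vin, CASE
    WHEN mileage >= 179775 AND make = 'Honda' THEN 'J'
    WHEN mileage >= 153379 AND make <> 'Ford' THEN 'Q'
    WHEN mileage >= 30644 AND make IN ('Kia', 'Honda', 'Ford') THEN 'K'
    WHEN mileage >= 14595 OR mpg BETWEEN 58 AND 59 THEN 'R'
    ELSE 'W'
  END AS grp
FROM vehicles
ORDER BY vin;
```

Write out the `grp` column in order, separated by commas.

W, R, J, K, K, Q, Q, K, R, W, R, Q, R, K

vin=A26: ELSE → W
vin=A27: mileage >= 14595 OR mpg BETWEEN 58 AND 59 → R
vin=A39: mileage >= 179775 AND make = 'Honda' → J
vin=A40: mileage >= 30644 AND make IN ('Kia', 'Honda', 'Ford') → K
vin=A41: mileage >= 30644 AND make IN ('Kia', 'Honda', 'Ford') → K
vin=A47: mileage >= 153379 AND make <> 'Ford' → Q
vin=A55: mileage >= 153379 AND make <> 'Ford' → Q
vin=A59: mileage >= 30644 AND make IN ('Kia', 'Honda', 'Ford') → K
vin=A60: mileage >= 14595 OR mpg BETWEEN 58 AND 59 → R
vin=A62: ELSE → W
vin=A64: mileage >= 14595 OR mpg BETWEEN 58 AND 59 → R
vin=A76: mileage >= 153379 AND make <> 'Ford' → Q
vin=A82: mileage >= 14595 OR mpg BETWEEN 58 AND 59 → R
vin=A88: mileage >= 30644 AND make IN ('Kia', 'Honda', 'Ford') → K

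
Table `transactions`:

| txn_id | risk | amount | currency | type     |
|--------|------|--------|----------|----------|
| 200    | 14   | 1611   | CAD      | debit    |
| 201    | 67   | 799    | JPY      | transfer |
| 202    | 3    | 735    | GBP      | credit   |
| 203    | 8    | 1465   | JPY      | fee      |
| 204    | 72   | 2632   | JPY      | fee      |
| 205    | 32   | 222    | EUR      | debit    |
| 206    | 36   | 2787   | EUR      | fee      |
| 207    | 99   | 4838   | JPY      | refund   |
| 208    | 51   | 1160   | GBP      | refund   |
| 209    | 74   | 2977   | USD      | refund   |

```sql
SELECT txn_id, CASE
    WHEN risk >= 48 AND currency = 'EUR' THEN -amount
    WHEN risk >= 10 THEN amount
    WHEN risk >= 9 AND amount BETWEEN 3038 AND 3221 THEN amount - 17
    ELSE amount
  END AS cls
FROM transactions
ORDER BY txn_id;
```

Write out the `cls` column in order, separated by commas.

1611, 799, 735, 1465, 2632, 222, 2787, 4838, 1160, 2977

txn_id=200: risk >= 10 → 1611
txn_id=201: risk >= 10 → 799
txn_id=202: ELSE → 735
txn_id=203: ELSE → 1465
txn_id=204: risk >= 10 → 2632
txn_id=205: risk >= 10 → 222
txn_id=206: risk >= 10 → 2787
txn_id=207: risk >= 10 → 4838
txn_id=208: risk >= 10 → 1160
txn_id=209: risk >= 10 → 2977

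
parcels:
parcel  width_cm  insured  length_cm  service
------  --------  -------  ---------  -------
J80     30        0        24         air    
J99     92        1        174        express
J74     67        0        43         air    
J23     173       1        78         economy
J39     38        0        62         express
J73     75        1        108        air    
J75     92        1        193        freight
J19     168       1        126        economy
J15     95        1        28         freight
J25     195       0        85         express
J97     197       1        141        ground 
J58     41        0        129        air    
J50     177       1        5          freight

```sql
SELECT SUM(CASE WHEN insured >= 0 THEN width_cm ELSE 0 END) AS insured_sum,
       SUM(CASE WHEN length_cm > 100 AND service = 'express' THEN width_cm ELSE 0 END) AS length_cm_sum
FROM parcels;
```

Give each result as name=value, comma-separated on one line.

[insured_sum: insured >= 0]
parcel=J80: ✓ → 30
parcel=J99: ✓ → 92
parcel=J74: ✓ → 67
parcel=J23: ✓ → 173
parcel=J39: ✓ → 38
parcel=J73: ✓ → 75
parcel=J75: ✓ → 92
parcel=J19: ✓ → 168
parcel=J15: ✓ → 95
parcel=J25: ✓ → 195
parcel=J97: ✓ → 197
parcel=J58: ✓ → 41
parcel=J50: ✓ → 177
insured_sum = 30 + 92 + 67 + 173 + 38 + 75 + 92 + 168 + 95 + 195 + 197 + 41 + 177 = 1440
—
[length_cm_sum: length_cm > 100 AND service = 'express']
parcel=J80: ✗
parcel=J99: ✓ → 92
parcel=J74: ✗
parcel=J23: ✗
parcel=J39: ✗
parcel=J73: ✗
parcel=J75: ✗
parcel=J19: ✗
parcel=J15: ✗
parcel=J25: ✗
parcel=J97: ✗
parcel=J58: ✗
parcel=J50: ✗
length_cm_sum = 92

insured_sum=1440, length_cm_sum=92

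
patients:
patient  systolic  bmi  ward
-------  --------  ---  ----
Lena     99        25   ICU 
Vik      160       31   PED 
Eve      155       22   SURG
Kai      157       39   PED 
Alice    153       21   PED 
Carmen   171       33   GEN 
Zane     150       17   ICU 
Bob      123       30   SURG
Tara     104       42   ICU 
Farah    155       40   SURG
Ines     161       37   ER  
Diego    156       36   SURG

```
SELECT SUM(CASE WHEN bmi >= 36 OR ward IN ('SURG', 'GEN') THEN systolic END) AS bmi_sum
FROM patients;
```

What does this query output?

patient=Lena: ✗
patient=Vik: ✗
patient=Eve: ✓ → 155
patient=Kai: ✓ → 157
patient=Alice: ✗
patient=Carmen: ✓ → 171
patient=Zane: ✗
patient=Bob: ✓ → 123
patient=Tara: ✓ → 104
patient=Farah: ✓ → 155
patient=Ines: ✓ → 161
patient=Diego: ✓ → 156
bmi_sum = 155 + 157 + 171 + 123 + 104 + 155 + 161 + 156 = 1182

1182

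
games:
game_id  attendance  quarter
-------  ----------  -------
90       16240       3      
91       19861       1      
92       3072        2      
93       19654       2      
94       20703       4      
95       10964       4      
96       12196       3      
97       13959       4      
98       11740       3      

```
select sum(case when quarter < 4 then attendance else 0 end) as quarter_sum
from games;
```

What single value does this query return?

82763

game_id=90: ✓ → 16240
game_id=91: ✓ → 19861
game_id=92: ✓ → 3072
game_id=93: ✓ → 19654
game_id=94: ✗
game_id=95: ✗
game_id=96: ✓ → 12196
game_id=97: ✗
game_id=98: ✓ → 11740
quarter_sum = 16240 + 19861 + 3072 + 19654 + 12196 + 11740 = 82763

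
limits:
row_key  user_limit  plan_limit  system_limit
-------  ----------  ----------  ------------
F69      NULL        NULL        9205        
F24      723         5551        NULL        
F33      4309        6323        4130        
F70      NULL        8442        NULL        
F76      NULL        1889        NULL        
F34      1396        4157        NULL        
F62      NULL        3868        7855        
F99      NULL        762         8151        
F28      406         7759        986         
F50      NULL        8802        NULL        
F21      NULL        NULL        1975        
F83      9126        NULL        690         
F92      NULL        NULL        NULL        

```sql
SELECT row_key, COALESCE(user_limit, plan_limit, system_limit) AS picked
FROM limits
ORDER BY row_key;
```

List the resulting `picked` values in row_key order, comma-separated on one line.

row_key=F21: user_limit=NULL, plan_limit=NULL, system_limit=1975 → 1975
row_key=F24: user_limit=723 → 723
row_key=F28: user_limit=406 → 406
row_key=F33: user_limit=4309 → 4309
row_key=F34: user_limit=1396 → 1396
row_key=F50: user_limit=NULL, plan_limit=8802 → 8802
row_key=F62: user_limit=NULL, plan_limit=3868 → 3868
row_key=F69: user_limit=NULL, plan_limit=NULL, system_limit=9205 → 9205
row_key=F70: user_limit=NULL, plan_limit=8442 → 8442
row_key=F76: user_limit=NULL, plan_limit=1889 → 1889
row_key=F83: user_limit=9126 → 9126
row_key=F92: user_limit=NULL, plan_limit=NULL, system_limit=NULL (all NULL) → NULL
row_key=F99: user_limit=NULL, plan_limit=762 → 762

1975, 723, 406, 4309, 1396, 8802, 3868, 9205, 8442, 1889, 9126, NULL, 762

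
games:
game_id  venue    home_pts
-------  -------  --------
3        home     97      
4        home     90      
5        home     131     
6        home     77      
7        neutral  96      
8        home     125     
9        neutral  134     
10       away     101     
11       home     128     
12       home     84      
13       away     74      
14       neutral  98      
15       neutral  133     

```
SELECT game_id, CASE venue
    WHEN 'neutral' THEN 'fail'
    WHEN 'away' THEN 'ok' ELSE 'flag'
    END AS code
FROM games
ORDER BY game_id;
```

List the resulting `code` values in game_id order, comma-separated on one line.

game_id=3: ELSE → flag
game_id=4: ELSE → flag
game_id=5: ELSE → flag
game_id=6: ELSE → flag
game_id=7: venue='neutral' → fail
game_id=8: ELSE → flag
game_id=9: venue='neutral' → fail
game_id=10: venue='away' → ok
game_id=11: ELSE → flag
game_id=12: ELSE → flag
game_id=13: venue='away' → ok
game_id=14: venue='neutral' → fail
game_id=15: venue='neutral' → fail

flag, flag, flag, flag, fail, flag, fail, ok, flag, flag, ok, fail, fail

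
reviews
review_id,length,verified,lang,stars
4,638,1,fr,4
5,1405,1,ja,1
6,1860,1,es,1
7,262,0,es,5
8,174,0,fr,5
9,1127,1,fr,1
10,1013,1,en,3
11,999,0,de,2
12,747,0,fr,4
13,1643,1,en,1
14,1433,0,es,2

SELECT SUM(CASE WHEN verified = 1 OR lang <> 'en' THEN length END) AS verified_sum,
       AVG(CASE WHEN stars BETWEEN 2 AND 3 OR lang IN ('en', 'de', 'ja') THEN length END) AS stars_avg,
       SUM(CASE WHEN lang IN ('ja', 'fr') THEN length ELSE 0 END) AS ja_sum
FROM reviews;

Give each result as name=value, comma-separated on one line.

[verified_sum: verified = 1 OR lang <> 'en']
review_id=4: ✓ → 638
review_id=5: ✓ → 1405
review_id=6: ✓ → 1860
review_id=7: ✓ → 262
review_id=8: ✓ → 174
review_id=9: ✓ → 1127
review_id=10: ✓ → 1013
review_id=11: ✓ → 999
review_id=12: ✓ → 747
review_id=13: ✓ → 1643
review_id=14: ✓ → 1433
verified_sum = 638 + 1405 + 1860 + 262 + 174 + 1127 + 1013 + 999 + 747 + 1643 + 1433 = 11301
—
[stars_avg: stars BETWEEN 2 AND 3 OR lang IN ('en', 'de', 'ja')]
review_id=4: ✗
review_id=5: ✓ → 1405
review_id=6: ✗
review_id=7: ✗
review_id=8: ✗
review_id=9: ✗
review_id=10: ✓ → 1013
review_id=11: ✓ → 999
review_id=12: ✗
review_id=13: ✓ → 1643
review_id=14: ✓ → 1433
stars_avg = (1405 + 1013 + 999 + 1643 + 1433) / 5 = 1298.6
—
[ja_sum: lang IN ('ja', 'fr')]
review_id=4: ✓ → 638
review_id=5: ✓ → 1405
review_id=6: ✗
review_id=7: ✗
review_id=8: ✓ → 174
review_id=9: ✓ → 1127
review_id=10: ✗
review_id=11: ✗
review_id=12: ✓ → 747
review_id=13: ✗
review_id=14: ✗
ja_sum = 638 + 1405 + 174 + 1127 + 747 = 4091

verified_sum=11301, stars_avg=1298.6, ja_sum=4091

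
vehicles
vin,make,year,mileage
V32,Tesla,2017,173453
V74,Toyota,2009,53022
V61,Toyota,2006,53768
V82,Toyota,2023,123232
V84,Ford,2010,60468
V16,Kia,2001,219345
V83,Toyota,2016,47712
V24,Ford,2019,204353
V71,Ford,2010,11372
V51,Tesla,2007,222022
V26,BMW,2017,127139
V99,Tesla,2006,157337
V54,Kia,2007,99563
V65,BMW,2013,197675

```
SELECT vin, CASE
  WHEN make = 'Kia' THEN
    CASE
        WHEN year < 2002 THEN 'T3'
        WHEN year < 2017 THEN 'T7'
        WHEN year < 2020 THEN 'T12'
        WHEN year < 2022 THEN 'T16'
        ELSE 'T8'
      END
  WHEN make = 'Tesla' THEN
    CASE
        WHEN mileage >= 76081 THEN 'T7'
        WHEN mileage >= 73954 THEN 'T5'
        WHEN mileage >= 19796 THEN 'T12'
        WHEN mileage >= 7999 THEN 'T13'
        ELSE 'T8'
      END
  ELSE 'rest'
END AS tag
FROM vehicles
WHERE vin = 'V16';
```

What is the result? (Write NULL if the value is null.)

vin = V16: make=Kia, year=2001, mileage=219345.
make='Kia' → inner[year < 2002] → T3

T3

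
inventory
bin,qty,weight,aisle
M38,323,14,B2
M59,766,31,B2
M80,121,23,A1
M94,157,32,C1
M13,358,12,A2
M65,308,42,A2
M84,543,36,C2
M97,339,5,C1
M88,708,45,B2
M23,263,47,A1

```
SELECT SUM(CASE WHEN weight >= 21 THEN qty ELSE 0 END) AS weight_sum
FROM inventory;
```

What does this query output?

2866

bin=M38: ✗
bin=M59: ✓ → 766
bin=M80: ✓ → 121
bin=M94: ✓ → 157
bin=M13: ✗
bin=M65: ✓ → 308
bin=M84: ✓ → 543
bin=M97: ✗
bin=M88: ✓ → 708
bin=M23: ✓ → 263
weight_sum = 766 + 121 + 157 + 308 + 543 + 708 + 263 = 2866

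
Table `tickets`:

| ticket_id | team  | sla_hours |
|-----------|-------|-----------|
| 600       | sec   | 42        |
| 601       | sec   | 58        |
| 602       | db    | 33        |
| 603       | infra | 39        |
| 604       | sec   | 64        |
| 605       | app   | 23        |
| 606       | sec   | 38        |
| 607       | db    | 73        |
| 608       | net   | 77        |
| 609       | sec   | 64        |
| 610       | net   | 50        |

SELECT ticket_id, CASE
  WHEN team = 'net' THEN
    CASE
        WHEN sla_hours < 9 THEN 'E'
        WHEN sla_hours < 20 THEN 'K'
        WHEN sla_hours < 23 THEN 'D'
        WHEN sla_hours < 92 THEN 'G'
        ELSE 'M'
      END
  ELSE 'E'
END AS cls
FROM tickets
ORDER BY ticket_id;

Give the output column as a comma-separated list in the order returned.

E, E, E, E, E, E, E, E, G, E, G

ticket_id=600: team='sec' → outer ELSE → E
ticket_id=601: team='sec' → outer ELSE → E
ticket_id=602: team='db' → outer ELSE → E
ticket_id=603: team='infra' → outer ELSE → E
ticket_id=604: team='sec' → outer ELSE → E
ticket_id=605: team='app' → outer ELSE → E
ticket_id=606: team='sec' → outer ELSE → E
ticket_id=607: team='db' → outer ELSE → E
ticket_id=608: team='net' → inner[sla_hours < 92] → G
ticket_id=609: team='sec' → outer ELSE → E
ticket_id=610: team='net' → inner[sla_hours < 92] → G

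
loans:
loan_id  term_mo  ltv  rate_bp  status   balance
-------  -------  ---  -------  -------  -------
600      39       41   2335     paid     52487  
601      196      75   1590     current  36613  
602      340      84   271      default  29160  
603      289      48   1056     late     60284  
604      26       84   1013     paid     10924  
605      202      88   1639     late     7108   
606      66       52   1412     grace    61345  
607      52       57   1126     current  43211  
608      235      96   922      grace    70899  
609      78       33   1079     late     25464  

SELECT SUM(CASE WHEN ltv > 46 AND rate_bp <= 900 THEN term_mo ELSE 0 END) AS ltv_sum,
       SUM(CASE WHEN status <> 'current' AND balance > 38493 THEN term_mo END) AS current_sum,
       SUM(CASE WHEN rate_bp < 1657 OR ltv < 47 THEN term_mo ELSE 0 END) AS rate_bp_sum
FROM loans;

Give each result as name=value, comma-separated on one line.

ltv_sum=340, current_sum=629, rate_bp_sum=1523

[ltv_sum: ltv > 46 AND rate_bp <= 900]
loan_id=600: ✗
loan_id=601: ✗
loan_id=602: ✓ → 340
loan_id=603: ✗
loan_id=604: ✗
loan_id=605: ✗
loan_id=606: ✗
loan_id=607: ✗
loan_id=608: ✗
loan_id=609: ✗
ltv_sum = 340
—
[current_sum: status <> 'current' AND balance > 38493]
loan_id=600: ✓ → 39
loan_id=601: ✗
loan_id=602: ✗
loan_id=603: ✓ → 289
loan_id=604: ✗
loan_id=605: ✗
loan_id=606: ✓ → 66
loan_id=607: ✗
loan_id=608: ✓ → 235
loan_id=609: ✗
current_sum = 39 + 289 + 66 + 235 = 629
—
[rate_bp_sum: rate_bp < 1657 OR ltv < 47]
loan_id=600: ✓ → 39
loan_id=601: ✓ → 196
loan_id=602: ✓ → 340
loan_id=603: ✓ → 289
loan_id=604: ✓ → 26
loan_id=605: ✓ → 202
loan_id=606: ✓ → 66
loan_id=607: ✓ → 52
loan_id=608: ✓ → 235
loan_id=609: ✓ → 78
rate_bp_sum = 39 + 196 + 340 + 289 + 26 + 202 + 66 + 52 + 235 + 78 = 1523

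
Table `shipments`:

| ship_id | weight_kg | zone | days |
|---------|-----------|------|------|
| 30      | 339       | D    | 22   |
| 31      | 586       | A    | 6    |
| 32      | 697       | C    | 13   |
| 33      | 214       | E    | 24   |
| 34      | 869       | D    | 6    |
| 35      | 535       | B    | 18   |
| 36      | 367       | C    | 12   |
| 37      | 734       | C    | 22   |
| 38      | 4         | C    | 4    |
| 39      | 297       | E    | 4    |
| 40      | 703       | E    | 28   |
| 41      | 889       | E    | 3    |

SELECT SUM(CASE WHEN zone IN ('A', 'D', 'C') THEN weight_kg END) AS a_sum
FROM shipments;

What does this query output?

3596

ship_id=30: ✓ → 339
ship_id=31: ✓ → 586
ship_id=32: ✓ → 697
ship_id=33: ✗
ship_id=34: ✓ → 869
ship_id=35: ✗
ship_id=36: ✓ → 367
ship_id=37: ✓ → 734
ship_id=38: ✓ → 4
ship_id=39: ✗
ship_id=40: ✗
ship_id=41: ✗
a_sum = 339 + 586 + 697 + 869 + 367 + 734 + 4 = 3596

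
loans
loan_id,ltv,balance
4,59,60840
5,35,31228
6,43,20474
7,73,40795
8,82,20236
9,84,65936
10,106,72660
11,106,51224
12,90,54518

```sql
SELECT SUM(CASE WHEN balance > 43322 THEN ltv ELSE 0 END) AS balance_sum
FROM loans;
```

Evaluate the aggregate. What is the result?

loan_id=4: ✓ → 59
loan_id=5: ✗
loan_id=6: ✗
loan_id=7: ✗
loan_id=8: ✗
loan_id=9: ✓ → 84
loan_id=10: ✓ → 106
loan_id=11: ✓ → 106
loan_id=12: ✓ → 90
balance_sum = 59 + 84 + 106 + 106 + 90 = 445

445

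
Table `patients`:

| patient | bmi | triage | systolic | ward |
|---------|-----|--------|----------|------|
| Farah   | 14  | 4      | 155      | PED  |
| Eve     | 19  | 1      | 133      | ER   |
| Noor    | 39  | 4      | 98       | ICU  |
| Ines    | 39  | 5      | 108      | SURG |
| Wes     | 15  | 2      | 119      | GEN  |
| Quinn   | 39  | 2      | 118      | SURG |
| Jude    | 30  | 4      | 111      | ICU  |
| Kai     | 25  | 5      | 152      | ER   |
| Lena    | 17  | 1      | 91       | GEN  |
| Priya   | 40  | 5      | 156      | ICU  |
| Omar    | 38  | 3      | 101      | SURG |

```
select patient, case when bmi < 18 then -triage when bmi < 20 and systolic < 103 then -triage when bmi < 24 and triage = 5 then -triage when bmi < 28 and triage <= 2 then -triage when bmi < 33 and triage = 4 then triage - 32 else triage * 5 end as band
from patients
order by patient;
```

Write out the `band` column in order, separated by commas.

patient=Eve: bmi < 28 and triage <= 2 → -1
patient=Farah: bmi < 18 → -4
patient=Ines: ELSE → 25
patient=Jude: bmi < 33 and triage = 4 → -28
patient=Kai: ELSE → 25
patient=Lena: bmi < 18 → -1
patient=Noor: ELSE → 20
patient=Omar: ELSE → 15
patient=Priya: ELSE → 25
patient=Quinn: ELSE → 10
patient=Wes: bmi < 18 → -2

-1, -4, 25, -28, 25, -1, 20, 15, 25, 10, -2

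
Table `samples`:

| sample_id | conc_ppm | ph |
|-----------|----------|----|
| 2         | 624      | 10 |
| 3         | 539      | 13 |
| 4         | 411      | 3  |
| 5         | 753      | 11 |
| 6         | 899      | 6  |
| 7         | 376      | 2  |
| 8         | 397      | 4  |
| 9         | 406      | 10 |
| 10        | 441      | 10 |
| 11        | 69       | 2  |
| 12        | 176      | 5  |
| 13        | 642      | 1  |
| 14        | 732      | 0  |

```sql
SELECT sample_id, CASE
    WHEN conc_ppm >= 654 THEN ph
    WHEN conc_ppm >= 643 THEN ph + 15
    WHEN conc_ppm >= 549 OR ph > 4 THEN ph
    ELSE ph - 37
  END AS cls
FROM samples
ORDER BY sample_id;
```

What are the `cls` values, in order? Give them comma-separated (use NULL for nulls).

10, 13, -34, 11, 6, -35, -33, 10, 10, -35, 5, 1, 0

sample_id=2: conc_ppm >= 549 OR ph > 4 → 10
sample_id=3: conc_ppm >= 549 OR ph > 4 → 13
sample_id=4: ELSE → -34
sample_id=5: conc_ppm >= 654 → 11
sample_id=6: conc_ppm >= 654 → 6
sample_id=7: ELSE → -35
sample_id=8: ELSE → -33
sample_id=9: conc_ppm >= 549 OR ph > 4 → 10
sample_id=10: conc_ppm >= 549 OR ph > 4 → 10
sample_id=11: ELSE → -35
sample_id=12: conc_ppm >= 549 OR ph > 4 → 5
sample_id=13: conc_ppm >= 549 OR ph > 4 → 1
sample_id=14: conc_ppm >= 654 → 0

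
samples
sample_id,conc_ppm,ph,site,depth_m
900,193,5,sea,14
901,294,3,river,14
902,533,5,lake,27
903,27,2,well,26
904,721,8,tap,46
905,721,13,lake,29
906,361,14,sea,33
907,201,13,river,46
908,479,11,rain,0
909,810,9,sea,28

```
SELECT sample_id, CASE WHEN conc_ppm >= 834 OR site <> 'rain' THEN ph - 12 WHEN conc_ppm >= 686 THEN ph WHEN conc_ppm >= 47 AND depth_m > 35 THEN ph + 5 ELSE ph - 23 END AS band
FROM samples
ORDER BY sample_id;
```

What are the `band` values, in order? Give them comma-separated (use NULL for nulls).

sample_id=900: conc_ppm >= 834 OR site <> 'rain' → -7
sample_id=901: conc_ppm >= 834 OR site <> 'rain' → -9
sample_id=902: conc_ppm >= 834 OR site <> 'rain' → -7
sample_id=903: conc_ppm >= 834 OR site <> 'rain' → -10
sample_id=904: conc_ppm >= 834 OR site <> 'rain' → -4
sample_id=905: conc_ppm >= 834 OR site <> 'rain' → 1
sample_id=906: conc_ppm >= 834 OR site <> 'rain' → 2
sample_id=907: conc_ppm >= 834 OR site <> 'rain' → 1
sample_id=908: ELSE → -12
sample_id=909: conc_ppm >= 834 OR site <> 'rain' → -3

-7, -9, -7, -10, -4, 1, 2, 1, -12, -3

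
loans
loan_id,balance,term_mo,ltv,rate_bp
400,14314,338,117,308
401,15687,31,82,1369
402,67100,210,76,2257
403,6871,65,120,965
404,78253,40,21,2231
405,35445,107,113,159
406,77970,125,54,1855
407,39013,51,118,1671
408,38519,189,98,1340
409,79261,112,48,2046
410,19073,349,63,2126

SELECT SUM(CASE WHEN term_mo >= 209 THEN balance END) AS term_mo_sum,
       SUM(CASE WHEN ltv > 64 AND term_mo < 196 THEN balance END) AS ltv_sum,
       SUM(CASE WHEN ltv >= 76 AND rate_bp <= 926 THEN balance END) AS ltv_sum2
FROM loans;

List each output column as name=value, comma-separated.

term_mo_sum=100487, ltv_sum=135535, ltv_sum2=49759

[term_mo_sum: term_mo >= 209]
loan_id=400: ✓ → 14314
loan_id=401: ✗
loan_id=402: ✓ → 67100
loan_id=403: ✗
loan_id=404: ✗
loan_id=405: ✗
loan_id=406: ✗
loan_id=407: ✗
loan_id=408: ✗
loan_id=409: ✗
loan_id=410: ✓ → 19073
term_mo_sum = 14314 + 67100 + 19073 = 100487
—
[ltv_sum: ltv > 64 AND term_mo < 196]
loan_id=400: ✗
loan_id=401: ✓ → 15687
loan_id=402: ✗
loan_id=403: ✓ → 6871
loan_id=404: ✗
loan_id=405: ✓ → 35445
loan_id=406: ✗
loan_id=407: ✓ → 39013
loan_id=408: ✓ → 38519
loan_id=409: ✗
loan_id=410: ✗
ltv_sum = 15687 + 6871 + 35445 + 39013 + 38519 = 135535
—
[ltv_sum2: ltv >= 76 AND rate_bp <= 926]
loan_id=400: ✓ → 14314
loan_id=401: ✗
loan_id=402: ✗
loan_id=403: ✗
loan_id=404: ✗
loan_id=405: ✓ → 35445
loan_id=406: ✗
loan_id=407: ✗
loan_id=408: ✗
loan_id=409: ✗
loan_id=410: ✗
ltv_sum2 = 14314 + 35445 = 49759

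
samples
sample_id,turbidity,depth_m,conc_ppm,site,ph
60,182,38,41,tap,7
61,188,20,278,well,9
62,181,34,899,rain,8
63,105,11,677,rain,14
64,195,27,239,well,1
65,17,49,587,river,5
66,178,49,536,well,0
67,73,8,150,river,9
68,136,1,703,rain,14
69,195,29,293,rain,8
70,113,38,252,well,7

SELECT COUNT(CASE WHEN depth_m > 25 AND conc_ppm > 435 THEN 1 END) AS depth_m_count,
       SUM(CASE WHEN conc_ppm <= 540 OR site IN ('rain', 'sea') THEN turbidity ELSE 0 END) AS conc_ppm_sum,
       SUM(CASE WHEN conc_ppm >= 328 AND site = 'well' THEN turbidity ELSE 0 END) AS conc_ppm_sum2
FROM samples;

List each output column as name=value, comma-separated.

depth_m_count=3, conc_ppm_sum=1546, conc_ppm_sum2=178

[depth_m_count: depth_m > 25 AND conc_ppm > 435]
sample_id=60: ✗
sample_id=61: ✗
sample_id=62: ✓ → 1
sample_id=63: ✗
sample_id=64: ✗
sample_id=65: ✓ → 1
sample_id=66: ✓ → 1
sample_id=67: ✗
sample_id=68: ✗
sample_id=69: ✗
sample_id=70: ✗
depth_m_count = COUNT(1, 1, 1) = 3
—
[conc_ppm_sum: conc_ppm <= 540 OR site IN ('rain', 'sea')]
sample_id=60: ✓ → 182
sample_id=61: ✓ → 188
sample_id=62: ✓ → 181
sample_id=63: ✓ → 105
sample_id=64: ✓ → 195
sample_id=65: ✗
sample_id=66: ✓ → 178
sample_id=67: ✓ → 73
sample_id=68: ✓ → 136
sample_id=69: ✓ → 195
sample_id=70: ✓ → 113
conc_ppm_sum = 182 + 188 + 181 + 105 + 195 + 178 + 73 + 136 + 195 + 113 = 1546
—
[conc_ppm_sum2: conc_ppm >= 328 AND site = 'well']
sample_id=60: ✗
sample_id=61: ✗
sample_id=62: ✗
sample_id=63: ✗
sample_id=64: ✗
sample_id=65: ✗
sample_id=66: ✓ → 178
sample_id=67: ✗
sample_id=68: ✗
sample_id=69: ✗
sample_id=70: ✗
conc_ppm_sum2 = 178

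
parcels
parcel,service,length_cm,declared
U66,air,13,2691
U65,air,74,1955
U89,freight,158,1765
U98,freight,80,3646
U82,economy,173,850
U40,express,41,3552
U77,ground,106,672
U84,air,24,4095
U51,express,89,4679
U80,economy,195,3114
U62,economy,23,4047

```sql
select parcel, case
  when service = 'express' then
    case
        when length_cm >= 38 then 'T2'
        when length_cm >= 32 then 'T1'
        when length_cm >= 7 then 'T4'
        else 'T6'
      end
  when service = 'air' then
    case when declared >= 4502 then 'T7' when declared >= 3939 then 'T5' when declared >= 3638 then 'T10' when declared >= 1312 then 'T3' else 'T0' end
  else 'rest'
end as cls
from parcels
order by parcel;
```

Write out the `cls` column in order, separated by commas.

parcel=U40: service='express' → inner[length_cm >= 38] → T2
parcel=U51: service='express' → inner[length_cm >= 38] → T2
parcel=U62: service='economy' → outer ELSE → rest
parcel=U65: service='air' → inner[declared >= 1312] → T3
parcel=U66: service='air' → inner[declared >= 1312] → T3
parcel=U77: service='ground' → outer ELSE → rest
parcel=U80: service='economy' → outer ELSE → rest
parcel=U82: service='economy' → outer ELSE → rest
parcel=U84: service='air' → inner[declared >= 3939] → T5
parcel=U89: service='freight' → outer ELSE → rest
parcel=U98: service='freight' → outer ELSE → rest

T2, T2, rest, T3, T3, rest, rest, rest, T5, rest, rest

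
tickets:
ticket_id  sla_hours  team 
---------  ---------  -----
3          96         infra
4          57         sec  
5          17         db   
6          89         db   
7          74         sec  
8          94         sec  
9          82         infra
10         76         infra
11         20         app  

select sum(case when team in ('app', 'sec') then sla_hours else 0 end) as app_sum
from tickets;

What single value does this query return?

ticket_id=3: ✗
ticket_id=4: ✓ → 57
ticket_id=5: ✗
ticket_id=6: ✗
ticket_id=7: ✓ → 74
ticket_id=8: ✓ → 94
ticket_id=9: ✗
ticket_id=10: ✗
ticket_id=11: ✓ → 20
app_sum = 57 + 74 + 94 + 20 = 245

245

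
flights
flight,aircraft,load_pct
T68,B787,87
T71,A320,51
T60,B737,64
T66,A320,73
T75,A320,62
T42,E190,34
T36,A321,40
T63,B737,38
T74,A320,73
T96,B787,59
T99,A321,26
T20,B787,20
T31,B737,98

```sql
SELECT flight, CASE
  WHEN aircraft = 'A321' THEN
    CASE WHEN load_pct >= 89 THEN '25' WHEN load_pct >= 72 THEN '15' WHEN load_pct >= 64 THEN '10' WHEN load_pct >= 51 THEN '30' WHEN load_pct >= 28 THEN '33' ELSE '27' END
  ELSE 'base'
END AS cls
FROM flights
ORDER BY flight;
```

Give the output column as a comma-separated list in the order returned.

base, base, 33, base, base, base, base, base, base, base, base, base, 27

flight=T20: aircraft='B787' → outer ELSE → base
flight=T31: aircraft='B737' → outer ELSE → base
flight=T36: aircraft='A321' → inner[load_pct >= 28] → 33
flight=T42: aircraft='E190' → outer ELSE → base
flight=T60: aircraft='B737' → outer ELSE → base
flight=T63: aircraft='B737' → outer ELSE → base
flight=T66: aircraft='A320' → outer ELSE → base
flight=T68: aircraft='B787' → outer ELSE → base
flight=T71: aircraft='A320' → outer ELSE → base
flight=T74: aircraft='A320' → outer ELSE → base
flight=T75: aircraft='A320' → outer ELSE → base
flight=T96: aircraft='B787' → outer ELSE → base
flight=T99: aircraft='A321' → inner[ELSE] → 27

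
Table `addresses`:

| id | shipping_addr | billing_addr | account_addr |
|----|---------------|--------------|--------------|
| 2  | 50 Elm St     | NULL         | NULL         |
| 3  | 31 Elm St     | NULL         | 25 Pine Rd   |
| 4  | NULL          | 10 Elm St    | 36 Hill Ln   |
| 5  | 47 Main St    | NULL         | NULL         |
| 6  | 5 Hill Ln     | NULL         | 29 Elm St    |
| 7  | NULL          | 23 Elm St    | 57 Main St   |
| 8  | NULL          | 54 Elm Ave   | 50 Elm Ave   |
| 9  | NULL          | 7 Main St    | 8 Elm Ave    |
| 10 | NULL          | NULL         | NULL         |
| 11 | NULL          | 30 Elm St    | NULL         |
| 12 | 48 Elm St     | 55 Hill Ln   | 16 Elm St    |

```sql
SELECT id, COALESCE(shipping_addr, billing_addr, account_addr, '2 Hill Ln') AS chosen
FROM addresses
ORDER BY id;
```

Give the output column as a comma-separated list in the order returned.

50 Elm St, 31 Elm St, 10 Elm St, 47 Main St, 5 Hill Ln, 23 Elm St, 54 Elm Ave, 7 Main St, 2 Hill Ln, 30 Elm St, 48 Elm St

id=2: shipping_addr=50 Elm St → 50 Elm St
id=3: shipping_addr=31 Elm St → 31 Elm St
id=4: shipping_addr=NULL, billing_addr=10 Elm St → 10 Elm St
id=5: shipping_addr=47 Main St → 47 Main St
id=6: shipping_addr=5 Hill Ln → 5 Hill Ln
id=7: shipping_addr=NULL, billing_addr=23 Elm St → 23 Elm St
id=8: shipping_addr=NULL, billing_addr=54 Elm Ave → 54 Elm Ave
id=9: shipping_addr=NULL, billing_addr=7 Main St → 7 Main St
id=10: shipping_addr=NULL, billing_addr=NULL, account_addr=NULL, → literal 2 Hill Ln → 2 Hill Ln
id=11: shipping_addr=NULL, billing_addr=30 Elm St → 30 Elm St
id=12: shipping_addr=48 Elm St → 48 Elm St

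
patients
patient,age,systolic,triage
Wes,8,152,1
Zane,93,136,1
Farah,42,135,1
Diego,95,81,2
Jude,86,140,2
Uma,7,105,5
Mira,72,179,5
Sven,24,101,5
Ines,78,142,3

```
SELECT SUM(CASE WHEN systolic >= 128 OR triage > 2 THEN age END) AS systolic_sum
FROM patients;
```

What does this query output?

patient=Wes: ✓ → 8
patient=Zane: ✓ → 93
patient=Farah: ✓ → 42
patient=Diego: ✗
patient=Jude: ✓ → 86
patient=Uma: ✓ → 7
patient=Mira: ✓ → 72
patient=Sven: ✓ → 24
patient=Ines: ✓ → 78
systolic_sum = 8 + 93 + 42 + 86 + 7 + 72 + 24 + 78 = 410

410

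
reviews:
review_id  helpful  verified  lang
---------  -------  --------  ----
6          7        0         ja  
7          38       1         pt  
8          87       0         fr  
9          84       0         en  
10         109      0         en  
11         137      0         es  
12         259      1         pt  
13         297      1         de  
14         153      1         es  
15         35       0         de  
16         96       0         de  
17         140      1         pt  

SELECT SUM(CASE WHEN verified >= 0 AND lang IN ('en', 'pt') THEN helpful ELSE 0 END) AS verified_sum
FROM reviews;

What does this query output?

630

review_id=6: ✗
review_id=7: ✓ → 38
review_id=8: ✗
review_id=9: ✓ → 84
review_id=10: ✓ → 109
review_id=11: ✗
review_id=12: ✓ → 259
review_id=13: ✗
review_id=14: ✗
review_id=15: ✗
review_id=16: ✗
review_id=17: ✓ → 140
verified_sum = 38 + 84 + 109 + 259 + 140 = 630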